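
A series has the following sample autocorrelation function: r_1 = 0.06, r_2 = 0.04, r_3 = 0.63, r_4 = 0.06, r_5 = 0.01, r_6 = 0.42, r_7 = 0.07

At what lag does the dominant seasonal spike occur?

The largest autocorrelation is r_3 = 0.63, with a weaker echo at lag 6 (0.42); the remaining lags stay at or below 0.07.
The dominant spike at lag 3 indicates a seasonal period of 3.

3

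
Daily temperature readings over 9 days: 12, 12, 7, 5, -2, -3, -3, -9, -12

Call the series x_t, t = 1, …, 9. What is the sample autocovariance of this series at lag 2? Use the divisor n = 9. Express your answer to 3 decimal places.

19.964

Mean x̄ = (12 + 12 + 7 + 5 − 2 − 3 − 3 − 9 − 12)/9 = 0.7778
Σ_{t=1}^{7}(x_t−x̄)(x_{t+2}−x̄) = 179.6790
γ_2 = 179.6790 / 9 = 19.964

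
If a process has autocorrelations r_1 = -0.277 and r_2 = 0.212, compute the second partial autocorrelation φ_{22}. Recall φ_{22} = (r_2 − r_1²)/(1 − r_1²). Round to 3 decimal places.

φ_{22} = (r_2 − r_1²) / (1 − r_1²)
r_1² = (-0.277)² = 0.076729
Numerator = 0.212 − 0.0767 = 0.1353; denominator = 1 − 0.0767 = 0.9233
φ_{22} = 0.1353 / 0.9233 = 0.147

0.147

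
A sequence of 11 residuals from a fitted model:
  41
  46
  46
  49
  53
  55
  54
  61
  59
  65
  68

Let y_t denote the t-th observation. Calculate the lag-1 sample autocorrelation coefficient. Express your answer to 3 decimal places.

Mean ȳ = (41 + 46 + 46 + 49 + 53 + 55 + 54 + 61 + 59 + 65 + 68)/11 = 54.2727
Numerator Σ_{t=1}^{10}(y_t−ȳ)(y_{t+1}−ȳ) = 455.3802
Denominator Σ(y_t−ȳ)² = 714.1818
r_1 = 455.3802 / 714.1818 = 0.638

0.638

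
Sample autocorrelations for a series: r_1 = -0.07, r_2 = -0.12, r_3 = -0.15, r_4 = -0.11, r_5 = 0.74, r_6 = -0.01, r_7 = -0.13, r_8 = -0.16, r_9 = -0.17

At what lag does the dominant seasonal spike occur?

5

The largest autocorrelation is r_5 = 0.74; the remaining lags stay at or below -0.01.
The dominant spike at lag 5 indicates a seasonal period of 5.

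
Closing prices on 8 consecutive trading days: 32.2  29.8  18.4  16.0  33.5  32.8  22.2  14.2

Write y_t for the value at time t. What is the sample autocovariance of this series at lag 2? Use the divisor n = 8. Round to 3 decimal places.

Mean ȳ = (32.2 + 29.8 + 18.4 + 16.0 + 33.5 + 32.8 + 22.2 + 14.2)/8 = 24.8875
Deviations: 7.3125, 4.9125, -6.4875, -8.8875, 8.6125, 7.9125, -2.6875, -10.6875
Σ_{t=1}^{6}(y_t−ȳ)(y_{t+2}−ȳ) = -325.0066
γ_2 = -325.0066 / 8 = -40.626

-40.626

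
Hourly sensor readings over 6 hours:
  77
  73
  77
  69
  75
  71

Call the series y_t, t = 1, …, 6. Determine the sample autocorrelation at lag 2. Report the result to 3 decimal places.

0.583

Mean ȳ = (77 + 73 + 77 + 69 + 75 + 71)/6 = 73.6667
Deviations from mean: 3.3333, -0.6667, 3.3333, -4.6667, 1.3333, -2.6667
Σ(y_t−ȳ)(y_{t+2}−ȳ) = (11.1111) + (3.1111) + (4.4444) + (12.4444) = 31.1111
Denominator Σ(y_t−ȳ)² = 53.3333
r_2 = 31.1111 / 53.3333 = 0.583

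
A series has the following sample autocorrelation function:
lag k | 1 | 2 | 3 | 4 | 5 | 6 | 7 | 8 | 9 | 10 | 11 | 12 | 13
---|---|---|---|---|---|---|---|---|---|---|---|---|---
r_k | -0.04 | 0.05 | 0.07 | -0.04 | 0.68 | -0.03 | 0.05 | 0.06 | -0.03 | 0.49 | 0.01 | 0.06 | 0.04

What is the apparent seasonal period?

5

The largest autocorrelation is r_5 = 0.68, with a weaker echo at lag 10 (0.49); the remaining lags stay at or below 0.07.
The dominant spike at lag 5 indicates a seasonal period of 5.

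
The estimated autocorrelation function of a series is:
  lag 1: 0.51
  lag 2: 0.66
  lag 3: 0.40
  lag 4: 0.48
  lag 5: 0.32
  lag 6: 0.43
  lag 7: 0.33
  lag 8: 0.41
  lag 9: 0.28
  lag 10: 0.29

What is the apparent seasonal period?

2

The largest autocorrelation is r_2 = 0.66; the remaining lags stay at or below 0.51.
The dominant spike at lag 2 indicates a seasonal period of 2.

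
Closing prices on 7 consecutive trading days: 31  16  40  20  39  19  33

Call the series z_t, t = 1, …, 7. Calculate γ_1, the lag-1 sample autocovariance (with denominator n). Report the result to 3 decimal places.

Mean z̄ = (31 + 16 + 40 + 20 + 39 + 19 + 33)/7 = 28.2857
Σ_{t=1}^{6}(z_t−z̄)(z_{t+1}−z̄) = -506.3673
γ_1 = -506.3673 / 7 = -72.338

-72.338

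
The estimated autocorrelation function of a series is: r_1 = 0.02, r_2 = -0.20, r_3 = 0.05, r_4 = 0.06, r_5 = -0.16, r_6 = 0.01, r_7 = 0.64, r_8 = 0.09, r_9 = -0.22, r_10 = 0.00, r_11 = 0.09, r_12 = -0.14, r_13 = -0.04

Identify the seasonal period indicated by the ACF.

The largest autocorrelation is r_7 = 0.64; the remaining lags stay at or below 0.09.
The dominant spike at lag 7 indicates a seasonal period of 7.

7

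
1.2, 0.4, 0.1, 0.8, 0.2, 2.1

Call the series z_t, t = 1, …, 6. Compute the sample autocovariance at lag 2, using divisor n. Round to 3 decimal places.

Mean z̄ = (1.2 + 0.4 + 0.1 + 0.8 + 0.2 + 2.1)/6 = 0.8000
Σ_{t=1}^{4}(z_t−z̄)(z_{t+2}−z̄) = 0.1400
γ_2 = 0.1400 / 6 = 0.023

0.023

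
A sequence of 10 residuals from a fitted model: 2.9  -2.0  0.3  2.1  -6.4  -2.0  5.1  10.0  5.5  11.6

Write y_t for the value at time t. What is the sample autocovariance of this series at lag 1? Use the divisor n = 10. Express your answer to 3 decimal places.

Mean ȳ = (2.9 − 2.0 + 0.3 + 2.1 − 6.4 − 2.0 + 5.1 + 10.0 + 5.5 + 11.6)/10 = 2.7100
Σ_{t=1}^{9}(y_t−ȳ)(y_{t+1}−ȳ) = 111.6999
γ_1 = 111.6999 / 10 = 11.170

11.170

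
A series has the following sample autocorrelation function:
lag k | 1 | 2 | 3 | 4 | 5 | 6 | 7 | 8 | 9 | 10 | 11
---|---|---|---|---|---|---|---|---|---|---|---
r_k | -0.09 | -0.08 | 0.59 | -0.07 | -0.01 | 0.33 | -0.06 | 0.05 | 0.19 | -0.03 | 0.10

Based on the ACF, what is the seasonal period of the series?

The largest autocorrelation is r_3 = 0.59, with weaker echoes at lags 6 (0.33) and 9 (0.19); the remaining lags stay at or below 0.10.
The dominant spike at lag 3 indicates a seasonal period of 3.

3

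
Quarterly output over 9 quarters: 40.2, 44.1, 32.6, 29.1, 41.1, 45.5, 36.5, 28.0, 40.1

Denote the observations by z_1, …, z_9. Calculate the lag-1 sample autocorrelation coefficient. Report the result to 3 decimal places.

Mean z̄ = (40.2 + 44.1 + 32.6 + 29.1 + 41.1 + 45.5 + 36.5 + 28.0 + 40.1)/9 = 37.4667
Numerator Σ_{t=1}^{8}(z_t−z̄)(z_{t+1}−z̄) = 1.8122
Denominator Σ(z_t−z̄)² = 320.3800
r_1 = 1.8122 / 320.3800 = 0.006

0.006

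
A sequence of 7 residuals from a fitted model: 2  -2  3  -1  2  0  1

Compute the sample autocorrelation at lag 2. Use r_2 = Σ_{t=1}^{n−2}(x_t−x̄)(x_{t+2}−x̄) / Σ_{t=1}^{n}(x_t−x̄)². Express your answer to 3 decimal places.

Mean x̄ = (2 − 2 + 3 − 1 + 2 + 0 + 1)/7 = 0.7143
Deviations from mean: 1.2857, -2.7143, 2.2857, -1.7143, 1.2857, -0.7143, 0.2857
Numerator Σ_{t=1}^{5}(x_t−x̄)(x_{t+2}−x̄) = 12.1224
Denominator Σ(x_t−x̄)² = 19.4286
r_2 = 12.1224 / 19.4286 = 0.624

0.624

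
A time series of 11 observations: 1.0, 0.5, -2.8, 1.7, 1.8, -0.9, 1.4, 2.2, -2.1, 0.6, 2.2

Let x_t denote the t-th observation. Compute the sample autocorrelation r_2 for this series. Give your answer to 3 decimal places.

-0.520

Mean x̄ = (1.0 + 0.5 − 2.8 + 1.7 + 1.8 − 0.9 + 1.4 + 2.2 − 2.1 + 0.6 + 2.2)/11 = 0.5091
Numerator Σ_{t=1}^{9}(x_t−x̄)(x_{t+2}−x̄) = -15.4002
Denominator Σ(x_t−x̄)² = 29.5891
r_2 = -15.4002 / 29.5891 = -0.520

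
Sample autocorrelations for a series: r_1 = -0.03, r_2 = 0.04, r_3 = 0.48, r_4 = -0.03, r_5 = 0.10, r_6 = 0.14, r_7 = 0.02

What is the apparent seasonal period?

The largest autocorrelation is r_3 = 0.48; the remaining lags stay at or below 0.14.
The dominant spike at lag 3 indicates a seasonal period of 3.

3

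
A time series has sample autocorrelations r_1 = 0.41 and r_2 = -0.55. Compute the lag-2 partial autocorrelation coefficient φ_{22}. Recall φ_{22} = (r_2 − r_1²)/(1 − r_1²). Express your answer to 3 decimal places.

φ_{22} = (r_2 − r_1²) / (1 − r_1²)
r_1² = (0.41)² = 0.1681
Numerator = -0.55 − 0.1681 = -0.7181; denominator = 1 − 0.1681 = 0.8319
φ_{22} = -0.7181 / 0.8319 = -0.863

-0.863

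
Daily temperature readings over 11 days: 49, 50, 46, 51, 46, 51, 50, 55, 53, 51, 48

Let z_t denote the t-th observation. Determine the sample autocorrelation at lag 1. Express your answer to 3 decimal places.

Mean z̄ = (49 + 50 + 46 + 51 + 46 + 51 + 50 + 55 + 53 + 51 + 48)/11 = 50.0000
Numerator Σ_{t=1}^{10}(z_t−z̄)(z_{t+1}−z̄) = 4.0000
Denominator Σ(z_t−z̄)² = 74.0000
r_1 = 4.0000 / 74.0000 = 0.054

0.054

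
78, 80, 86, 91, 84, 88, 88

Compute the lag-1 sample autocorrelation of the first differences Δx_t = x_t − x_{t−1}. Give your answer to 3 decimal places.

-0.327

First differences Δx: 2, 6, 5, -7, 4, 0
Mean of differences = 1.6667
Numerator Σ(Δx_t−Δx̄)(Δx_{t+1}−Δx̄) = -37.1111
Denominator Σ(Δx_t−Δx̄)² = 113.3333
r_1(Δx) = -37.1111 / 113.3333 = -0.327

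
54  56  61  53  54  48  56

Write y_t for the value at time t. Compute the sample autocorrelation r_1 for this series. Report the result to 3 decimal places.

-0.071

Mean ȳ = (54 + 56 + 61 + 53 + 54 + 48 + 56)/7 = 54.5714
Deviations from mean: -0.5714, 1.4286, 6.4286, -1.5714, -0.5714, -6.5714, 1.4286
Σ(y_t−ȳ)(y_{t+1}−ȳ) = (-0.8163) + (9.1837) + (-10.1020) + (0.8980) + (3.7551) + (-9.3878) = -6.4694
Denominator Σ(y_t−ȳ)² = 91.7143
r_1 = -6.4694 / 91.7143 = -0.071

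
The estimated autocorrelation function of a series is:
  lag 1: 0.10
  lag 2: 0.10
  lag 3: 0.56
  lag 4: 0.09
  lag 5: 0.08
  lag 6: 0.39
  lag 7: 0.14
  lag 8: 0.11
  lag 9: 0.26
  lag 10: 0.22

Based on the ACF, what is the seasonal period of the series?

3

The largest autocorrelation is r_3 = 0.56, with weaker echoes at lags 6 (0.39) and 9 (0.26); the remaining lags stay at or below 0.22.
The dominant spike at lag 3 indicates a seasonal period of 3.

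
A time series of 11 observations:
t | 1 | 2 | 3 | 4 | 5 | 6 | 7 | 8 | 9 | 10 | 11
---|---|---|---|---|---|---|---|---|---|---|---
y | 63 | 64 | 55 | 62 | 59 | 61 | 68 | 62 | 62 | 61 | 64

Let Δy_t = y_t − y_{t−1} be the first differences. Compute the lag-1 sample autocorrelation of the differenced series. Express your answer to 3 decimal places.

-0.543

First differences Δy: 1, -9, 7, -3, 2, 7, -6, 0, -1, 3
Mean of differences = 0.1000
Numerator Σ(Δy_t−Δȳ)(Δy_{t+1}−Δȳ) = -129.7100
Denominator Σ(Δy_t−Δȳ)² = 238.9000
r_1(Δy) = -129.7100 / 238.9000 = -0.543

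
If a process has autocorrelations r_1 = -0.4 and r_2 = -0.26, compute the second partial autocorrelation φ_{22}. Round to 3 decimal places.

-0.500

φ_{22} = (r_2 − r_1²) / (1 − r_1²)
r_1² = (-0.4)² = 0.16
Numerator = -0.26 − 0.1600 = -0.4200; denominator = 1 − 0.1600 = 0.8400
φ_{22} = -0.4200 / 0.8400 = -0.500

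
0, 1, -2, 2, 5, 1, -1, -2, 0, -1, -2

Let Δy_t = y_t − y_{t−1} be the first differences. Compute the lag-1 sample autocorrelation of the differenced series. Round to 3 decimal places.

First differences Δy: 1, -3, 4, 3, -4, -2, -1, 2, -1, -1
Mean of differences = -0.2000
Numerator Σ(Δy_t−Δȳ)(Δy_{t+1}−Δȳ) = -8.4400
Denominator Σ(Δy_t−Δȳ)² = 61.6000
r_1(Δy) = -8.4400 / 61.6000 = -0.137

-0.137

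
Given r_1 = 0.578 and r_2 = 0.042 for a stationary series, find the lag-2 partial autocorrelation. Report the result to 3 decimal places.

φ_{22} = (r_2 − r_1²) / (1 − r_1²)
r_1² = (0.578)² = 0.334084
Numerator = 0.042 − 0.3341 = -0.2921; denominator = 1 − 0.3341 = 0.6659
φ_{22} = -0.2921 / 0.6659 = -0.439

-0.439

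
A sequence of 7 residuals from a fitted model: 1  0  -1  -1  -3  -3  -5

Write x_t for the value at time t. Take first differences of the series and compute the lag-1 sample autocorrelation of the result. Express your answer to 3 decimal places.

First differences Δx: -1, -1, 0, -2, 0, -2
Mean of differences = -1.0000
Numerator Σ(Δx_t−Δx̄)(Δx_{t+1}−Δx̄) = -3.0000
Denominator Σ(Δx_t−Δx̄)² = 4.0000
r_1(Δx) = -3.0000 / 4.0000 = -0.750

-0.750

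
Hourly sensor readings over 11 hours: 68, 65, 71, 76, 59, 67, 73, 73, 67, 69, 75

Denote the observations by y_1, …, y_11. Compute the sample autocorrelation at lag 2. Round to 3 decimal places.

Mean ȳ = (68 + 65 + 71 + 76 + 59 + 67 + 73 + 73 + 67 + 69 + 75)/11 = 69.3636
Numerator Σ_{t=1}^{9}(y_t−ȳ)(y_{t+2}−ȳ) = -133.3554
Denominator Σ(y_t−ȳ)² = 244.5455
r_2 = -133.3554 / 244.5455 = -0.545

-0.545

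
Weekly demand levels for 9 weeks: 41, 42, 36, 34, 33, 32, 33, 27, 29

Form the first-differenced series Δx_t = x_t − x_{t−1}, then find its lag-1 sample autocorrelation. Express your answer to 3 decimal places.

-0.527

First differences Δx: 1, -6, -2, -1, -1, 1, -6, 2
Mean of differences = -1.5000
Numerator Σ(Δx_t−Δx̄)(Δx_{t+1}−Δx̄) = -34.7500
Denominator Σ(Δx_t−Δx̄)² = 66.0000
r_1(Δx) = -34.7500 / 66.0000 = -0.527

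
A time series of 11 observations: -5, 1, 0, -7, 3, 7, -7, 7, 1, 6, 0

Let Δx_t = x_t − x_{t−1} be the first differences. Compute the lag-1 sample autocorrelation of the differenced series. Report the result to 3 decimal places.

First differences Δx: 6, -1, -7, 10, 4, -14, 14, -6, 5, -6
Mean of differences = 0.5000
Numerator Σ(Δx_t−Δx̄)(Δx_{t+1}−Δx̄) = -427.7500
Denominator Σ(Δx_t−Δx̄)² = 688.5000
r_1(Δx) = -427.7500 / 688.5000 = -0.621

-0.621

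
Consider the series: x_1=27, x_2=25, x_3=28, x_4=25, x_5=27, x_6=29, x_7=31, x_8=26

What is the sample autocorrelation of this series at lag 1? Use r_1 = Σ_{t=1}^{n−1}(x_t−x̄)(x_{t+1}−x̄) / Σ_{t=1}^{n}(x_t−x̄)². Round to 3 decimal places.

-0.028

Mean x̄ = (27 + 25 + 28 + 25 + 27 + 29 + 31 + 26)/8 = 27.2500
Deviations from mean: -0.2500, -2.2500, 0.7500, -2.2500, -0.2500, 1.7500, 3.7500, -1.2500
Σ(x_t−x̄)(x_{t+1}−x̄) = (0.5625) + (-1.6875) + (-1.6875) + (0.5625) + (-0.4375) + (6.5625) + (-4.6875) = -0.8125
Denominator Σ(x_t−x̄)² = 29.5000
r_1 = -0.8125 / 29.5000 = -0.028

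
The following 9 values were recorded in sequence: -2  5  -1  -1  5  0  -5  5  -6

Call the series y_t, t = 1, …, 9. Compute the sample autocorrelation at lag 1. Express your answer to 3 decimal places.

-0.521

Mean ȳ = (-2 + 5 − 1 − 1 + 5 + 0 − 5 + 5 − 6)/9 = 0.0000
Numerator Σ_{t=1}^{8}(y_t−ȳ)(y_{t+1}−ȳ) = -74.0000
Denominator Σ(y_t−ȳ)² = 142.0000
r_1 = -74.0000 / 142.0000 = -0.521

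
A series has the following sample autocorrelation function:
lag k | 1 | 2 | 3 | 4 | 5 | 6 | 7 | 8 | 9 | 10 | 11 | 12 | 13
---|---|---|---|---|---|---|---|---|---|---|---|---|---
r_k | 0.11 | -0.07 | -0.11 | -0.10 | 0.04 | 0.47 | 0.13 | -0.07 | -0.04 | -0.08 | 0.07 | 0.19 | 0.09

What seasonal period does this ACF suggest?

6

The largest autocorrelation is r_6 = 0.47, with a weaker echo at lag 12 (0.19); the remaining lags stay at or below 0.13.
The dominant spike at lag 6 indicates a seasonal period of 6.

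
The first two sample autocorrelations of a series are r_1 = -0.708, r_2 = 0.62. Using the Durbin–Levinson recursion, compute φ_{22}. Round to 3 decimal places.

0.238

φ_{22} = (r_2 − r_1²) / (1 − r_1²)
r_1² = (-0.708)² = 0.501264
Numerator = 0.62 − 0.5013 = 0.1187; denominator = 1 − 0.5013 = 0.4987
φ_{22} = 0.1187 / 0.4987 = 0.238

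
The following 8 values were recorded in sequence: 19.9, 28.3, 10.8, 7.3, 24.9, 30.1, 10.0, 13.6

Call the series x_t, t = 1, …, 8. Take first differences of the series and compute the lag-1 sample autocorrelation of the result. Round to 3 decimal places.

First differences Δx: 8.4, -17.5, -3.5, 17.6, 5.2, -20.1, 3.6
Mean of differences = -0.9000
Numerator Σ(Δx_t−Δx̄)(Δx_{t+1}−Δx̄) = -249.9900
Denominator Σ(Δx_t−Δx̄)² = 1137.1600
r_1(Δx) = -249.9900 / 1137.1600 = -0.220

-0.220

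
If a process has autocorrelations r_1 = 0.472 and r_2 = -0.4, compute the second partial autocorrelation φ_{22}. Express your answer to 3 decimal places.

-0.801

φ_{22} = (r_2 − r_1²) / (1 − r_1²)
r_1² = (0.472)² = 0.222784
Numerator = -0.4 − 0.2228 = -0.6228; denominator = 1 − 0.2228 = 0.7772
φ_{22} = -0.6228 / 0.7772 = -0.801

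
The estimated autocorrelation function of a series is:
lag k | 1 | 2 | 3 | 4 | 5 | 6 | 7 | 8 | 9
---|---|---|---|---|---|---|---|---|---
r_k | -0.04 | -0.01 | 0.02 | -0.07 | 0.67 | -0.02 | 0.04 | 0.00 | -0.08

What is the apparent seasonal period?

The largest autocorrelation is r_5 = 0.67; the remaining lags stay at or below 0.04.
The dominant spike at lag 5 indicates a seasonal period of 5.

5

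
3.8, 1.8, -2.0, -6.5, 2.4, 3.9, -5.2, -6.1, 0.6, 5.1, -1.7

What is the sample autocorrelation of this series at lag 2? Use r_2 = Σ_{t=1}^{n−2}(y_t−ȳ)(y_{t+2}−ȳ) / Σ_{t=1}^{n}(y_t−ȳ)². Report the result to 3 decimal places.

-0.711

Mean ȳ = (3.8 + 1.8 − 2.0 − 6.5 + 2.4 + 3.9 − 5.2 − 6.1 + 0.6 + 5.1 − 1.7)/11 = -0.3545
Numerator Σ_{t=1}^{9}(y_t−ȳ)(y_{t+2}−ȳ) = -125.7950
Denominator Σ(y_t−ȳ)² = 177.0273
r_2 = -125.7950 / 177.0273 = -0.711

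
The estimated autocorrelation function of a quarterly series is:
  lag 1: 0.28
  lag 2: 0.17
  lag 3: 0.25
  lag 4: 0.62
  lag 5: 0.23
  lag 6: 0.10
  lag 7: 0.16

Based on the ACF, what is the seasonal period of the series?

The largest autocorrelation is r_4 = 0.62; the remaining lags stay at or below 0.28. The elevated value at lag 1 (0.28), dropping to 0.17 at lag 2, reflects decaying short-term dependence rather than seasonality.
The dominant spike at lag 4 indicates a seasonal period of 4.

4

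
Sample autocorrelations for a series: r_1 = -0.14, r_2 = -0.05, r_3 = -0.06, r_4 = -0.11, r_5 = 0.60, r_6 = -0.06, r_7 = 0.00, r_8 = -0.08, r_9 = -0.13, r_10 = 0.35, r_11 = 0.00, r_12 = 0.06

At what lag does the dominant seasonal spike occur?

5

The largest autocorrelation is r_5 = 0.60, with a weaker echo at lag 10 (0.35); the remaining lags stay at or below 0.06.
The dominant spike at lag 5 indicates a seasonal period of 5.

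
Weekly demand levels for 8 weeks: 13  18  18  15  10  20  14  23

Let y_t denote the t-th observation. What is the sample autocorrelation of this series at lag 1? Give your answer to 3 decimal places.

-0.359

Mean ȳ = (13 + 18 + 18 + 15 + 10 + 20 + 14 + 23)/8 = 16.3750
Deviations from mean: -3.3750, 1.6250, 1.6250, -1.3750, -6.3750, 3.6250, -2.3750, 6.6250
Numerator Σ_{t=1}^{7}(y_t−ȳ)(y_{t+1}−ȳ) = -43.7656
Denominator Σ(y_t−ȳ)² = 121.8750
r_1 = -43.7656 / 121.8750 = -0.359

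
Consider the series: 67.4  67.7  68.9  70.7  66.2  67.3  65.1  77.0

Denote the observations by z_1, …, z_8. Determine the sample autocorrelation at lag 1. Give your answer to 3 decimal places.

-0.251

Mean z̄ = (67.4 + 67.7 + 68.9 + 70.7 + 66.2 + 67.3 + 65.1 + 77.0)/8 = 68.7875
Deviations from mean: -1.3875, -1.0875, 0.1125, 1.9125, -2.5875, -1.4875, -3.6875, 8.2125
Numerator Σ_{t=1}^{7}(z_t−z̄)(z_{t+1}−z̄) = -24.2964
Denominator Σ(z_t−z̄)² = 96.7288
r_1 = -24.2964 / 96.7288 = -0.251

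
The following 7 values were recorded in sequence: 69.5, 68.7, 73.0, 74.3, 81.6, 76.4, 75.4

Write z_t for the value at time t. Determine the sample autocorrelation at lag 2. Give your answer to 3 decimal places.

Mean z̄ = (69.5 + 68.7 + 73.0 + 74.3 + 81.6 + 76.4 + 75.4)/7 = 74.1286
Numerator Σ_{t=1}^{5}(z_t−z̄)(z_{t+2}−z̄) = 5.7498
Denominator Σ(z_t−z̄)² = 114.7943
r_2 = 5.7498 / 114.7943 = 0.050

0.050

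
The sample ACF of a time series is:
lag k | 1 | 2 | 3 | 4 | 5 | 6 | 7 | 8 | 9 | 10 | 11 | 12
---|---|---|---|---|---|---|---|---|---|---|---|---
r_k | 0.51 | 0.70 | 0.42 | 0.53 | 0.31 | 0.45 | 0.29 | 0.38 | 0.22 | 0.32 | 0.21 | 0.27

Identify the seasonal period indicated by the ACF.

2

The largest autocorrelation is r_2 = 0.70, with a weaker echo at lag 4 (0.53); the remaining lags stay at or below 0.51.
The dominant spike at lag 2 indicates a seasonal period of 2.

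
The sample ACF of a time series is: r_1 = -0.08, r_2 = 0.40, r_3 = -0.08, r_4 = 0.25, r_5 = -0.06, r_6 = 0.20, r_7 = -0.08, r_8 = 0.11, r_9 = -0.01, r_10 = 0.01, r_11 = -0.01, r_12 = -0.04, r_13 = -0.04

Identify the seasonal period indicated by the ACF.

2

The largest autocorrelation is r_2 = 0.40, with weaker echoes at lags 4 (0.25) and 6 (0.20); the remaining lags stay at or below 0.11.
The dominant spike at lag 2 indicates a seasonal period of 2.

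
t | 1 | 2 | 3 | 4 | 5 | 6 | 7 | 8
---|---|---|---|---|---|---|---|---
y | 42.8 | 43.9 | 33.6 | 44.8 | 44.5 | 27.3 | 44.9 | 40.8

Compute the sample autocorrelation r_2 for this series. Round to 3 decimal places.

-0.253

Mean ȳ = (42.8 + 43.9 + 33.6 + 44.8 + 44.5 + 27.3 + 44.9 + 40.8)/8 = 40.3250
Deviations from mean: 2.4750, 3.5750, -6.7250, 4.4750, 4.1750, -13.0250, 4.5750, 0.4750
Σ(y_t−ȳ)(y_{t+2}−ȳ) = (-16.6444) + (15.9981) + (-28.0769) + (-58.2869) + (19.1006) + (-6.1869) = -74.0963
Denominator Σ(y_t−ȳ)² = 292.3950
r_2 = -74.0963 / 292.3950 = -0.253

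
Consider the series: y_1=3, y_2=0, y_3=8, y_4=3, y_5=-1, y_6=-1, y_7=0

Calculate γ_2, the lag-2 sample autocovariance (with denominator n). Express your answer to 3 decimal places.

-1.431

Mean ȳ = (3 + 0 + 8 + 3 − 1 − 1 + 0)/7 = 1.7143
Deviations: 1.2857, -1.7143, 6.2857, 1.2857, -2.7143, -2.7143, -1.7143
Σ_{t=1}^{5}(y_t−ȳ)(y_{t+2}−ȳ) = -10.0204
γ_2 = -10.0204 / 7 = -1.431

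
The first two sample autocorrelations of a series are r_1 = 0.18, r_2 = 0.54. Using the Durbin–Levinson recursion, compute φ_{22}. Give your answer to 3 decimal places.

φ_{22} = (r_2 − r_1²) / (1 − r_1²)
r_1² = (0.18)² = 0.0324
Numerator = 0.54 − 0.0324 = 0.5076; denominator = 1 − 0.0324 = 0.9676
φ_{22} = 0.5076 / 0.9676 = 0.525

0.525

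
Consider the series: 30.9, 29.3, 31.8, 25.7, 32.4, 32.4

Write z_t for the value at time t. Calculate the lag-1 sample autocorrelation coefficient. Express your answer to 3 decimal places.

-0.419

Mean z̄ = (30.9 + 29.3 + 31.8 + 25.7 + 32.4 + 32.4)/6 = 30.4167
Numerator Σ_{t=1}^{5}(z_t−z̄)(z_{t+1}−z̄) = -14.0303
Denominator Σ(z_t−z̄)² = 33.5083
r_1 = -14.0303 / 33.5083 = -0.419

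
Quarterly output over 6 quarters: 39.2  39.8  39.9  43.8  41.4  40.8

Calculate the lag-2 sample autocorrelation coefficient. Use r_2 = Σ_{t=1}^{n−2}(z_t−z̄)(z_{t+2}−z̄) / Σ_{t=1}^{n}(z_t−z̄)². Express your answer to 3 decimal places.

Mean z̄ = (39.2 + 39.8 + 39.9 + 43.8 + 41.4 + 40.8)/6 = 40.8167
Numerator Σ_{t=1}^{4}(z_t−z̄)(z_{t+2}−z̄) = -2.1356
Denominator Σ(z_t−z̄)² = 13.7283
r_2 = -2.1356 / 13.7283 = -0.156

-0.156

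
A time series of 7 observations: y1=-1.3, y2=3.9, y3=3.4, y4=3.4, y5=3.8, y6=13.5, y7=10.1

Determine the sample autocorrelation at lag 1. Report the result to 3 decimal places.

0.313

Mean ȳ = (-1.3 + 3.9 + 3.4 + 3.4 + 3.8 + 13.5 + 10.1)/7 = 5.2571
Deviations from mean: -6.5571, -1.3571, -1.8571, -1.8571, -1.4571, 8.2429, 4.8429
Σ(y_t−ȳ)(y_{t+1}−ȳ) = (8.8990) + (2.5204) + (3.4490) + (2.7061) + (-12.0110) + (39.9190) = 45.4824
Denominator Σ(y_t−ȳ)² = 145.2571
r_1 = 45.4824 / 145.2571 = 0.313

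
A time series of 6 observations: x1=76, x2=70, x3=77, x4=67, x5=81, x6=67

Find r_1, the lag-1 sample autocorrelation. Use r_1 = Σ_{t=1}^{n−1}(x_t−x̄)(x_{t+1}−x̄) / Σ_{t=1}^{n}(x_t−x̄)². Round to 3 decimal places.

Mean x̄ = (76 + 70 + 77 + 67 + 81 + 67)/6 = 73.0000
Deviations from mean: 3.0000, -3.0000, 4.0000, -6.0000, 8.0000, -6.0000
Σ(x_t−x̄)(x_{t+1}−x̄) = (-9.0000) + (-12.0000) + (-24.0000) + (-48.0000) + (-48.0000) = -141.0000
Denominator Σ(x_t−x̄)² = 170.0000
r_1 = -141.0000 / 170.0000 = -0.829

-0.829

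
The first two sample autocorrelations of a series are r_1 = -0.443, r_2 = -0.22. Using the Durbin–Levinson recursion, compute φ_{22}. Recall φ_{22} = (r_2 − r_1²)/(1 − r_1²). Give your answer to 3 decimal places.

-0.518

φ_{22} = (r_2 − r_1²) / (1 − r_1²)
r_1² = (-0.443)² = 0.196249
Numerator = -0.22 − 0.1962 = -0.4162; denominator = 1 − 0.1962 = 0.8038
φ_{22} = -0.4162 / 0.8038 = -0.518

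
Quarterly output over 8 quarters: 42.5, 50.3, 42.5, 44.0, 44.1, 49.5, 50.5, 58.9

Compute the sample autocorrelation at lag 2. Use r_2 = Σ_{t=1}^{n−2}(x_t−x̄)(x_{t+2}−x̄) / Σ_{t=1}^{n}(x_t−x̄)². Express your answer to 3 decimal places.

Mean x̄ = (42.5 + 50.3 + 42.5 + 44.0 + 44.1 + 49.5 + 50.5 + 58.9)/8 = 47.7875
Deviations from mean: -5.2875, 2.5125, -5.2875, -3.7875, -3.6875, 1.7125, 2.7125, 11.1125
Σ(x_t−x̄)(x_{t+2}−x̄) = (27.9577) + (-9.5161) + (19.4977) + (-6.4861) + (-10.0023) + (19.0302) = 40.4809
Denominator Σ(x_t−x̄)² = 223.9488
r_2 = 40.4809 / 223.9488 = 0.181

0.181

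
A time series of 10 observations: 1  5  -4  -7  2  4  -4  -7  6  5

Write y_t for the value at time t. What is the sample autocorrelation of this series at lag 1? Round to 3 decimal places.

Mean ȳ = (1 + 5 − 4 − 7 + 2 + 4 − 4 − 7 + 6 + 5)/10 = 0.1000
Numerator Σ_{t=1}^{9}(y_t−ȳ)(y_{t+1}−ȳ) = 7.4900
Denominator Σ(y_t−ȳ)² = 236.9000
r_1 = 7.4900 / 236.9000 = 0.032

0.032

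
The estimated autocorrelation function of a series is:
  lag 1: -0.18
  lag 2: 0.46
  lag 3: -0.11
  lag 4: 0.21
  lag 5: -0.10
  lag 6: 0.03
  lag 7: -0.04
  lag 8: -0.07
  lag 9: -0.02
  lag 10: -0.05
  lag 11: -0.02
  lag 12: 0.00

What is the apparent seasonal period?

The largest autocorrelation is r_2 = 0.46, with a weaker echo at lag 4 (0.21); the remaining lags stay at or below 0.03.
The dominant spike at lag 2 indicates a seasonal period of 2.

2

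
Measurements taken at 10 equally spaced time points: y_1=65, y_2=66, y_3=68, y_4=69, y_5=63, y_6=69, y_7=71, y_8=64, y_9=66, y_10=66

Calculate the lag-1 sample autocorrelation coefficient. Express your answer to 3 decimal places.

Mean ȳ = (65 + 66 + 68 + 69 + 63 + 69 + 71 + 64 + 66 + 66)/10 = 66.7000
Numerator Σ_{t=1}^{9}(y_t−ȳ)(y_{t+1}−ȳ) = -13.0900
Denominator Σ(y_t−ȳ)² = 56.1000
r_1 = -13.0900 / 56.1000 = -0.233

-0.233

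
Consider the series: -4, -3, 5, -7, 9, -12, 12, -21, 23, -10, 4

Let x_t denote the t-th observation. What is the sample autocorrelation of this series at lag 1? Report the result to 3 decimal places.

Mean x̄ = (-4 − 3 + 5 − 7 + 9 − 12 + 12 − 21 + 23 − 10 + 4)/11 = -0.3636
Numerator Σ_{t=1}^{10}(x_t−x̄)(x_{t+1}−x̄) = -1359.5868
Denominator Σ(x_t−x̄)² = 1552.5455
r_1 = -1359.5868 / 1552.5455 = -0.876

-0.876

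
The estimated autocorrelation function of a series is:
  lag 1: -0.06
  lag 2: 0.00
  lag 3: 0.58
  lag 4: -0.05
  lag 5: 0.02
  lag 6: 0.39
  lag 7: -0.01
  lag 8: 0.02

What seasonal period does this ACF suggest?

3

The largest autocorrelation is r_3 = 0.58, with a weaker echo at lag 6 (0.39); the remaining lags stay at or below 0.02.
The dominant spike at lag 3 indicates a seasonal period of 3.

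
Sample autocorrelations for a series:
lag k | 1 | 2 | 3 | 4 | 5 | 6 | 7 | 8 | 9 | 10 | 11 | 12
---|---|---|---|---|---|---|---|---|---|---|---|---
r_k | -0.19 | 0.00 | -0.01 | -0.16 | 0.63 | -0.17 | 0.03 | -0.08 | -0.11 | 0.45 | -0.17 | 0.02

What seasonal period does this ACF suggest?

5

The largest autocorrelation is r_5 = 0.63, with a weaker echo at lag 10 (0.45); the remaining lags stay at or below 0.03.
The dominant spike at lag 5 indicates a seasonal period of 5.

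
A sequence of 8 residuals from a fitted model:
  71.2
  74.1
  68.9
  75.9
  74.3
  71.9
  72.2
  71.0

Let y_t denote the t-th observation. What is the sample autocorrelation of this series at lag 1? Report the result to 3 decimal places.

-0.411

Mean ȳ = (71.2 + 74.1 + 68.9 + 75.9 + 74.3 + 71.9 + 72.2 + 71.0)/8 = 72.4375
Deviations from mean: -1.2375, 1.6625, -3.5375, 3.4625, 1.8625, -0.5375, -0.2375, -1.4375
Σ(y_t−ȳ)(y_{t+1}−ȳ) = (-2.0573) + (-5.8811) + (-12.2486) + (6.4489) + (-1.0011) + (0.1277) + (0.3414) = -14.2702
Denominator Σ(y_t−ȳ)² = 34.6788
r_1 = -14.2702 / 34.6788 = -0.411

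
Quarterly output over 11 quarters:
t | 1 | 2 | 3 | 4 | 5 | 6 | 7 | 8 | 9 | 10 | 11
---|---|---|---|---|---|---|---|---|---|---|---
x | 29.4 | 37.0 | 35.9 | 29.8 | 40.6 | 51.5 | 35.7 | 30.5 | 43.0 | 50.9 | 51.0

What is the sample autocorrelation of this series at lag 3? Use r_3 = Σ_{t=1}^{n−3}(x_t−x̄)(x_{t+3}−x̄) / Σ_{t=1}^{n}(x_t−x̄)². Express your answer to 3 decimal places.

Mean x̄ = (29.4 + 37.0 + 35.9 + 29.8 + 40.6 + 51.5 + 35.7 + 30.5 + 43.0 + 50.9 + 51.0)/11 = 39.5727
Numerator Σ_{t=1}^{8}(x_t−x̄)(x_{t+3}−x̄) = -25.1722
Denominator Σ(x_t−x̄)² = 730.3618
r_3 = -25.1722 / 730.3618 = -0.034

-0.034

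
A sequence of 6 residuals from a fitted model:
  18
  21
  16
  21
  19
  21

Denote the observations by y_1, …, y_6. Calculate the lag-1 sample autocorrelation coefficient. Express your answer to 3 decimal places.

Mean ȳ = (18 + 21 + 16 + 21 + 19 + 21)/6 = 19.3333
Deviations from mean: -1.3333, 1.6667, -3.3333, 1.6667, -0.3333, 1.6667
Numerator Σ_{t=1}^{5}(y_t−ȳ)(y_{t+1}−ȳ) = -14.4444
Denominator Σ(y_t−ȳ)² = 21.3333
r_1 = -14.4444 / 21.3333 = -0.677

-0.677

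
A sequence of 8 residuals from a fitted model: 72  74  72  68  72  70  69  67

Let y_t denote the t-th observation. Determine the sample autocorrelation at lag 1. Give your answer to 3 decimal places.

0.206

Mean ȳ = (72 + 74 + 72 + 68 + 72 + 70 + 69 + 67)/8 = 70.5000
Σ(y_t−ȳ)(y_{t+1}−ȳ) = (5.2500) + (5.2500) + (-3.7500) + (-3.7500) + (-0.7500) + (0.7500) + (5.2500) = 8.2500
Denominator Σ(y_t−ȳ)² = 40.0000
r_1 = 8.2500 / 40.0000 = 0.206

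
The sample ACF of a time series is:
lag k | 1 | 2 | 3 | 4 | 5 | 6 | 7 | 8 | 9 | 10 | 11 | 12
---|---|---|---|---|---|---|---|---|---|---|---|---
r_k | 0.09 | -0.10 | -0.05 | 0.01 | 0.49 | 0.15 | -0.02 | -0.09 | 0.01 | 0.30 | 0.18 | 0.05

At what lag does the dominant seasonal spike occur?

5

The largest autocorrelation is r_5 = 0.49, with a weaker echo at lag 10 (0.30); the remaining lags stay at or below 0.18.
The dominant spike at lag 5 indicates a seasonal period of 5.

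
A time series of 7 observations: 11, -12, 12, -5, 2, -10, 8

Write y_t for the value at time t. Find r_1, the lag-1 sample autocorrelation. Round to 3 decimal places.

-0.730

Mean ȳ = (11 − 12 + 12 − 5 + 2 − 10 + 8)/7 = 0.8571
Numerator Σ_{t=1}^{6}(y_t−ȳ)(y_{t+1}−ȳ) = -435.5918
Denominator Σ(y_t−ȳ)² = 596.8571
r_1 = -435.5918 / 596.8571 = -0.730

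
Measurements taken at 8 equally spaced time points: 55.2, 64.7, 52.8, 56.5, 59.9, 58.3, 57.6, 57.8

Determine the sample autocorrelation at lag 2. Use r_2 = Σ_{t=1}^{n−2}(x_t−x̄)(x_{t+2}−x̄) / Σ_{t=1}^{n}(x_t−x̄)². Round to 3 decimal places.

Mean x̄ = (55.2 + 64.7 + 52.8 + 56.5 + 59.9 + 58.3 + 57.6 + 57.8)/8 = 57.8500
Deviations from mean: -2.6500, 6.8500, -5.0500, -1.3500, 2.0500, 0.4500, -0.2500, -0.0500
Σ(x_t−x̄)(x_{t+2}−x̄) = (13.3825) + (-9.2475) + (-10.3525) + (-0.6075) + (-0.5125) + (-0.0225) = -7.3600
Denominator Σ(x_t−x̄)² = 85.7400
r_2 = -7.3600 / 85.7400 = -0.086

-0.086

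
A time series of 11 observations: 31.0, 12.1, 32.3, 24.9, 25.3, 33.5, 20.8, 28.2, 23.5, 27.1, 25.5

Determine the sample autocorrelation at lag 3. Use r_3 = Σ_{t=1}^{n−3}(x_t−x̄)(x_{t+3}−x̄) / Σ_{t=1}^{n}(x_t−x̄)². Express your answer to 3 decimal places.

Mean x̄ = (31.0 + 12.1 + 32.3 + 24.9 + 25.3 + 33.5 + 20.8 + 28.2 + 23.5 + 27.1 + 25.5)/11 = 25.8364
Numerator Σ_{t=1}^{8}(x_t−x̄)(x_{t+3}−x̄) = 30.4515
Denominator Σ(x_t−x̄)² = 355.1455
r_3 = 30.4515 / 355.1455 = 0.086

0.086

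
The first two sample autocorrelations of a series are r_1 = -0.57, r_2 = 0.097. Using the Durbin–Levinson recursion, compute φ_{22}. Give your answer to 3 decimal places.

-0.338

φ_{22} = (r_2 − r_1²) / (1 − r_1²)
r_1² = (-0.57)² = 0.3249
Numerator = 0.097 − 0.3249 = -0.2279; denominator = 1 − 0.3249 = 0.6751
φ_{22} = -0.2279 / 0.6751 = -0.338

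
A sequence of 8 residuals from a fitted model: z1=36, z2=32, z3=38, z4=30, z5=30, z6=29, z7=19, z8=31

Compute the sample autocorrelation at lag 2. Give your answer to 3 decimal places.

0.187

Mean z̄ = (36 + 32 + 38 + 30 + 30 + 29 + 19 + 31)/8 = 30.6250
Σ(z_t−z̄)(z_{t+2}−z̄) = (39.6406) + (-0.8594) + (-4.6094) + (1.0156) + (7.2656) + (-0.6094) = 41.8438
Denominator Σ(z_t−z̄)² = 223.8750
r_2 = 41.8438 / 223.8750 = 0.187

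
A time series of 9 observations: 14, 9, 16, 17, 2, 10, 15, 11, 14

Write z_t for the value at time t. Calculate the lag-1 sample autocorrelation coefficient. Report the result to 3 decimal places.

-0.227

Mean z̄ = (14 + 9 + 16 + 17 + 2 + 10 + 15 + 11 + 14)/9 = 12.0000
Numerator Σ_{t=1}^{8}(z_t−z̄)(z_{t+1}−z̄) = -39.0000
Denominator Σ(z_t−z̄)² = 172.0000
r_1 = -39.0000 / 172.0000 = -0.227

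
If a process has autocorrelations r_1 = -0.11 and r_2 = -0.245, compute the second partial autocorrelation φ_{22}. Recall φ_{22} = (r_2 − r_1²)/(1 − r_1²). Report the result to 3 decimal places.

-0.260

φ_{22} = (r_2 − r_1²) / (1 − r_1²)
r_1² = (-0.11)² = 0.0121
Numerator = -0.245 − 0.0121 = -0.2571; denominator = 1 − 0.0121 = 0.9879
φ_{22} = -0.2571 / 0.9879 = -0.260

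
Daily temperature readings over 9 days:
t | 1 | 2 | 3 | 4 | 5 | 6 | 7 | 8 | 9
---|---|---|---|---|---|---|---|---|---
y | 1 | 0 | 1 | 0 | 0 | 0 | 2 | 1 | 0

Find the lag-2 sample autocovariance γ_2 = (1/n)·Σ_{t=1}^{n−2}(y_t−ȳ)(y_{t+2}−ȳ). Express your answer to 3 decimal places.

-0.143

Mean ȳ = (1 + 0 + 1 + 0 + 0 + 0 + 2 + 1 + 0)/9 = 0.5556
Σ_{t=1}^{7}(y_t−ȳ)(y_{t+2}−ȳ) = -1.2840
γ_2 = -1.2840 / 9 = -0.143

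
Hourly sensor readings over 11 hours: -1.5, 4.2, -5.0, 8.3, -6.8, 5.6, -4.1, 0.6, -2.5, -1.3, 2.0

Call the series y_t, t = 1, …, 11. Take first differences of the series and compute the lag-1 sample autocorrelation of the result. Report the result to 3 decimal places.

-0.912

First differences Δy: 5.7, -9.2, 13.3, -15.1, 12.4, -9.7, 4.7, -3.1, 1.2, 3.3
Mean of differences = 0.3500
Numerator Σ(Δy_t−Δȳ)(Δy_{t+1}−Δȳ) = -741.2675
Denominator Σ(Δy_t−Δȳ)² = 812.6850
r_1(Δy) = -741.2675 / 812.6850 = -0.912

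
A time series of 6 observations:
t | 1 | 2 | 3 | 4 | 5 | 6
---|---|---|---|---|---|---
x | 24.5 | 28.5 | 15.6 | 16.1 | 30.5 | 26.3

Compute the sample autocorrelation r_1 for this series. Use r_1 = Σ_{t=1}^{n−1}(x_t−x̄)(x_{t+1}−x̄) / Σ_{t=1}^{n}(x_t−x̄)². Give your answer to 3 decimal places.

Mean x̄ = (24.5 + 28.5 + 15.6 + 16.1 + 30.5 + 26.3)/6 = 23.5833
Deviations from mean: 0.9167, 4.9167, -7.9833, -7.4833, 6.9167, 2.7167
Σ(x_t−x̄)(x_{t+1}−x̄) = (4.5069) + (-39.2514) + (59.7419) + (-51.7597) + (18.7903) = -7.9719
Denominator Σ(x_t−x̄)² = 199.9683
r_1 = -7.9719 / 199.9683 = -0.040

-0.040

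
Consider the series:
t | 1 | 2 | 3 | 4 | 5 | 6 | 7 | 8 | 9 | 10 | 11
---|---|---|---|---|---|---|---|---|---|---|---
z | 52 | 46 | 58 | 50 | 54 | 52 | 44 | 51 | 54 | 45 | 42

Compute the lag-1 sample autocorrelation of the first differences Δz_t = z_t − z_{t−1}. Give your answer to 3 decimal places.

First differences Δz: -6, 12, -8, 4, -2, -8, 7, 3, -9, -3
Mean of differences = -1.0000
Numerator Σ(Δz_t−Δz̄)(Δz_{t+1}−Δz̄) = -229.0000
Denominator Σ(Δz_t−Δz̄)² = 466.0000
r_1(Δz) = -229.0000 / 466.0000 = -0.491

-0.491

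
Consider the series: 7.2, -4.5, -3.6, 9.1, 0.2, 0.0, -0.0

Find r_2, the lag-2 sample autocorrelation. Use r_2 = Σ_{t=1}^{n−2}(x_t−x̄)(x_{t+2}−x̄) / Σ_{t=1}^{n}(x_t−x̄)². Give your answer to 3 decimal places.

Mean x̄ = (7.2 − 4.5 − 3.6 + 9.1 + 0.2 + 0.0 − 0.0)/7 = 1.2000
Deviations from mean: 6.0000, -5.7000, -4.8000, 7.9000, -1.0000, -1.2000, -1.2000
Σ(x_t−x̄)(x_{t+2}−x̄) = (-28.8000) + (-45.0300) + (4.8000) + (-9.4800) + (1.2000) = -77.3100
Denominator Σ(x_t−x̄)² = 157.8200
r_2 = -77.3100 / 157.8200 = -0.490

-0.490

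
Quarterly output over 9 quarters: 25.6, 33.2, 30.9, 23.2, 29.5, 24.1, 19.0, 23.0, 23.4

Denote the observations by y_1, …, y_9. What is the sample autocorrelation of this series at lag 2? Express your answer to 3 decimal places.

Mean ȳ = (25.6 + 33.2 + 30.9 + 23.2 + 29.5 + 24.1 + 19.0 + 23.0 + 23.4)/9 = 25.7667
Numerator Σ_{t=1}^{7}(y_t−ȳ)(y_{t+2}−ȳ) = -1.1289
Denominator Σ(y_t−ȳ)² = 163.9800
r_2 = -1.1289 / 163.9800 = -0.007

-0.007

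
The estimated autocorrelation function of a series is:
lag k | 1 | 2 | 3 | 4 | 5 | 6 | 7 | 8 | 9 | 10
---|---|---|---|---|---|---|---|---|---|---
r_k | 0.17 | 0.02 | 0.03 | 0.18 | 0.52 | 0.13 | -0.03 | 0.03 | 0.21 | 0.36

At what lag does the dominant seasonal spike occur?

5

The largest autocorrelation is r_5 = 0.52, with a weaker echo at lag 10 (0.36); the remaining lags stay at or below 0.21.
The dominant spike at lag 5 indicates a seasonal period of 5.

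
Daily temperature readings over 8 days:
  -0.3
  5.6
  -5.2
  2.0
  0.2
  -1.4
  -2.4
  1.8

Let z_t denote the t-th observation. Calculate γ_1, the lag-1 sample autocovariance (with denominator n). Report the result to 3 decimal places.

Mean z̄ = (-0.3 + 5.6 − 5.2 + 2.0 + 0.2 − 1.4 − 2.4 + 1.8)/8 = 0.0375
Deviations: -0.3375, 5.5625, -5.2375, 1.9625, 0.1625, -1.4375, -2.4375, 1.7625
Σ_{t=1}^{7}(z_t−z̄)(z_{t+1}−z̄) = -41.9964
γ_1 = -41.9964 / 8 = -5.250

-5.250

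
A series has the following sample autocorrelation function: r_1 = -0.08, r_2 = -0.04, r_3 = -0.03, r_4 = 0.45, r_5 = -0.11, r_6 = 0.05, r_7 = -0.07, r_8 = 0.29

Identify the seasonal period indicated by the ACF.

4

The largest autocorrelation is r_4 = 0.45, with a weaker echo at lag 8 (0.29); the remaining lags stay at or below 0.05.
The dominant spike at lag 4 indicates a seasonal period of 4.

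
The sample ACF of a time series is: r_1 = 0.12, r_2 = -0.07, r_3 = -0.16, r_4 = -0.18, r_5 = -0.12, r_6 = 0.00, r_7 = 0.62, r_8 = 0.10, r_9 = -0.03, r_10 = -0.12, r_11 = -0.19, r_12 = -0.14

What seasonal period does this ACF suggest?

The largest autocorrelation is r_7 = 0.62; the remaining lags stay at or below 0.12.
The dominant spike at lag 7 indicates a seasonal period of 7.

7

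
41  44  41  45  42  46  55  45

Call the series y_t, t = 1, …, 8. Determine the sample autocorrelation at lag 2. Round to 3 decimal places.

-0.019

Mean ȳ = (41 + 44 + 41 + 45 + 42 + 46 + 55 + 45)/8 = 44.8750
Deviations from mean: -3.8750, -0.8750, -3.8750, 0.1250, -2.8750, 1.1250, 10.1250, 0.1250
Σ(y_t−ȳ)(y_{t+2}−ȳ) = (15.0156) + (-0.1094) + (11.1406) + (0.1406) + (-29.1094) + (0.1406) = -2.7813
Denominator Σ(y_t−ȳ)² = 142.8750
r_2 = -2.7813 / 142.8750 = -0.019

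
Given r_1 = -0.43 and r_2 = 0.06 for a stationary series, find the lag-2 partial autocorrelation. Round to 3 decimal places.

φ_{22} = (r_2 − r_1²) / (1 − r_1²)
r_1² = (-0.43)² = 0.1849
Numerator = 0.06 − 0.1849 = -0.1249; denominator = 1 − 0.1849 = 0.8151
φ_{22} = -0.1249 / 0.8151 = -0.153

-0.153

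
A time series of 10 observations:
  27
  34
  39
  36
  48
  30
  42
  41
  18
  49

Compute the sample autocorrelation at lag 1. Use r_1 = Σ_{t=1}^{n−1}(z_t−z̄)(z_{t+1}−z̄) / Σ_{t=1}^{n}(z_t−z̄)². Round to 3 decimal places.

Mean z̄ = (27 + 34 + 39 + 36 + 48 + 30 + 42 + 41 + 18 + 49)/10 = 36.4000
Numerator Σ_{t=1}^{9}(z_t−z̄)(z_{t+1}−z̄) = -390.1600
Denominator Σ(z_t−z̄)² = 826.4000
r_1 = -390.1600 / 826.4000 = -0.472

-0.472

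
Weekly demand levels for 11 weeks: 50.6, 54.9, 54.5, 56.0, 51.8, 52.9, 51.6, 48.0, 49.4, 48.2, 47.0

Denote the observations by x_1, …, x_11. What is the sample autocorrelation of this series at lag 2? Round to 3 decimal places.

Mean x̄ = (50.6 + 54.9 + 54.5 + 56.0 + 51.8 + 52.9 + 51.6 + 48.0 + 49.4 + 48.2 + 47.0)/11 = 51.3545
Numerator Σ_{t=1}^{9}(x_t−x̄)(x_{t+2}−x̄) = 36.2159
Denominator Σ(x_t−x̄)² = 91.2473
r_2 = 36.2159 / 91.2473 = 0.397

0.397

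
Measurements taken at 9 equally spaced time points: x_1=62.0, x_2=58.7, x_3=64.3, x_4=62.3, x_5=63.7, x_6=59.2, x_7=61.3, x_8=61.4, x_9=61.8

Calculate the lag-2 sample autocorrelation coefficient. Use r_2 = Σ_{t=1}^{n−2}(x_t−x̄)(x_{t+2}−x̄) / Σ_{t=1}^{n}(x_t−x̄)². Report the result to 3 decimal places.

0.102

Mean x̄ = (62.0 + 58.7 + 64.3 + 62.3 + 63.7 + 59.2 + 61.3 + 61.4 + 61.8)/9 = 61.6333
Σ(x_t−x̄)(x_{t+2}−x̄) = (0.9778) + (-1.9556) + (5.5111) + (-1.6222) + (-0.6889) + (0.5678) + (-0.0556) = 2.7344
Denominator Σ(x_t−x̄)² = 26.6800
r_2 = 2.7344 / 26.6800 = 0.102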